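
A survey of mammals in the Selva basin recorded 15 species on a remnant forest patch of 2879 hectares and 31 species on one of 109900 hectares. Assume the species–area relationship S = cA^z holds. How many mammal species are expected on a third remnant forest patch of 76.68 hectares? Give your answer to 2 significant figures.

7.3

z = ln(31/15) / ln(109900/2879) = 0.7259 / 3.6421 = 0.1993
c = 15 / 2879^0.1993 = 15 / 4.892 = 3.066
S₃ = 3.066 × 76.68^0.1993 = 3.066 × 2.375 ≈ 7.282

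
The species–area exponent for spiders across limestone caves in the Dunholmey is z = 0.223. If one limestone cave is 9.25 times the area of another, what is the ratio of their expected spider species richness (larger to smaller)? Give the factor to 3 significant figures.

1.64

S₂/S₁ = (A₂/A₁)^z = 9.25^0.223
ln(S₂/S₁) = 0.223 × ln 9.25 = 0.223 × 2.2246 = 0.4961
S₂/S₁ = e^0.4961 ≈ 1.642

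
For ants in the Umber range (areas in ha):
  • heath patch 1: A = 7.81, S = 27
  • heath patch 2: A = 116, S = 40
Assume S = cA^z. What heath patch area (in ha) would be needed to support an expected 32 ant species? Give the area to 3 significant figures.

z = ln(40/27) / ln(116/7.81) = 0.3930 / 2.6982 = 0.1457
c = 27 / 7.81^0.1457 = 27 / 1.349 = 20.01
A = (32/20.01)^(1/0.1457) ⇒ ln A = ln(1.599)/0.1457 = 3.2217
A = e^3.2217 ≈ 25.07 ha

25.1 ha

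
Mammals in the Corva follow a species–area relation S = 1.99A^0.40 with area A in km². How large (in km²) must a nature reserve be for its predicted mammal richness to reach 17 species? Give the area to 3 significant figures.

17 = 1.99 × A^0.4  ⇒  A^0.4 = 17/1.99 = 8.543
ln A = ln(8.543) / 0.4 = 2.1451 / 0.4 = 5.3627
A = e^5.3627 ≈ 213.3 km²

213 km²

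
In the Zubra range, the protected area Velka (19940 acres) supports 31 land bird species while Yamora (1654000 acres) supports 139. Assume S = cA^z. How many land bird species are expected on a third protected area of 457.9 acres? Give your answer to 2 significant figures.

z = ln(139/31) / ln(1654000/19940) = 1.5005 / 4.4182 = 0.3396
c = 31 / 19940^0.3396 = 31 / 28.86 = 1.074
S₃ = 1.074 × 457.9^0.3396 = 1.074 × 8.01 ≈ 8.605

8.6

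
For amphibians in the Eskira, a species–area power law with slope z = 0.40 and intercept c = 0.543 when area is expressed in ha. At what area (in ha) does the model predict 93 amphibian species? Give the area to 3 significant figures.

384000 ha

93 = 0.543 × A^0.4  ⇒  A^0.4 = 93/0.543 = 171.3
ln A = ln(171.3) / 0.4 = 5.1432 / 0.4 = 12.8581
A = e^12.8581 ≈ 383891 ha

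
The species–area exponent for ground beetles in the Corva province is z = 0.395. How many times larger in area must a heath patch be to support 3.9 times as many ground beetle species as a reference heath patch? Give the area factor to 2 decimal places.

31.36

(A₂/A₁)^0.395 = 3.9, so A₂/A₁ = 3.9^(1/0.395) = 3.9^2.532
ln(A₂/A₁) = ln 3.9 / 0.395 = 1.3610 / 0.395 = 3.4455
A₂/A₁ = e^3.4455 ≈ 31.36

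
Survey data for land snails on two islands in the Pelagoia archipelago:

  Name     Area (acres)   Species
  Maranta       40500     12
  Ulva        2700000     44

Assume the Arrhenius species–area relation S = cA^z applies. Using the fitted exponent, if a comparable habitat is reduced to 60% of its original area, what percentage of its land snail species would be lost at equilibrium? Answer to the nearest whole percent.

z = ln(44/12) / ln(2700000/40500) = 1.2993 / 4.1997 = 0.3094
S_new/S_old = (A_new/A_old)^z = 0.6^0.3094 = exp(0.3094 × -0.5108) = 0.8538
Fraction lost = 1 − 0.8538 = 0.1462

15%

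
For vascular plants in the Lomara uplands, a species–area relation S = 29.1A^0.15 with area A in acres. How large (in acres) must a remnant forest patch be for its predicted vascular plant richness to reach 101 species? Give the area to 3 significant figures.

101 = 29.1 × A^0.15  ⇒  A^0.15 = 101/29.1 = 3.471
ln A = ln(3.471) / 0.15 = 1.2444 / 0.15 = 8.2959
A = e^8.2959 ≈ 4007 acres

4010 acres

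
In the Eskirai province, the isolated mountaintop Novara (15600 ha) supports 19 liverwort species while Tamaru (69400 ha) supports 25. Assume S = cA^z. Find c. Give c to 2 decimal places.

3.22

z = ln(S₂/S₁) / ln(A₂/A₁) = ln(25/19) / ln(69400/15600) = 0.2744 / 1.4926 = 0.1839
c = S₁ / A₁^z = 19 / 15600^0.1839 = 19 / 5.901 = 3.22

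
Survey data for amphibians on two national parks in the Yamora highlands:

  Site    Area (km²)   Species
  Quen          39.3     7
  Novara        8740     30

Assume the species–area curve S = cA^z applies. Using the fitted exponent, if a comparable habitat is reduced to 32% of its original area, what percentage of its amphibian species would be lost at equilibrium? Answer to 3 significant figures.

z = ln(30/7) / ln(8740/39.3) = 1.4553 / 5.4044 = 0.2693
S_new/S_old = (A_new/A_old)^z = 0.32^0.2693 = exp(0.2693 × -1.1394) = 0.7358
Fraction lost = 1 − 0.7358 = 0.2642

26.4%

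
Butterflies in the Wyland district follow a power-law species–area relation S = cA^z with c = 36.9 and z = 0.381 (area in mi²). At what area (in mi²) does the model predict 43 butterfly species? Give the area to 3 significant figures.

43 = 36.9 × A^0.381  ⇒  A^0.381 = 43/36.9 = 1.165
ln A = ln(1.165) / 0.381 = 0.1530 / 0.381 = 0.4015
A = e^0.4015 ≈ 1.494 mi²

1.49 mi²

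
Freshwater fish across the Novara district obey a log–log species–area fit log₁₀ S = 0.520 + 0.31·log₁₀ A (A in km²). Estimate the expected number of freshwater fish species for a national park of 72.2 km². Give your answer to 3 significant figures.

12.5

S = 3.311 × 72.2^0.31 = 3.311 × 3.768 ≈ 12.48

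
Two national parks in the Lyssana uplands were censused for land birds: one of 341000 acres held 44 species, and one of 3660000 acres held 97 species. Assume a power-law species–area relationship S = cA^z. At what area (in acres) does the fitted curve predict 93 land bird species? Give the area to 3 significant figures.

z = ln(97/44) / ln(3660000/341000) = 0.7905 / 2.3733 = 0.3331
c = 44 / 341000^0.3331 = 44 / 69.64 = 0.6318
A = (93/0.6318)^(1/0.3331) ⇒ ln A = ln(147.2)/0.3331 = 14.9865
A = e^14.9865 ≈ 3225327 acres

3230000 acres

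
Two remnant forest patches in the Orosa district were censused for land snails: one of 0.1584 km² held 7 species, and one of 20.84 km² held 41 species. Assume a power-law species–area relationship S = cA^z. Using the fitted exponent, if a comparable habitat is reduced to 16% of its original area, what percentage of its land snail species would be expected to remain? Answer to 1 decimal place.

z = ln(41/7) / ln(20.84/0.1584) = 1.7677 / 4.8795 = 0.3623
S_new/S_old = (A_new/A_old)^z = 0.16^0.3623 = exp(0.3623 × -1.8326) = 0.5149

51.5%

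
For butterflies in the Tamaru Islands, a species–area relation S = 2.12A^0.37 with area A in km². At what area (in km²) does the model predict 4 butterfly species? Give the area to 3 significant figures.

5.56 km²

4 = 2.12 × A^0.37  ⇒  A^0.37 = 4/2.12 = 1.887
ln A = ln(1.887) / 0.37 = 0.6349 / 0.37 = 1.7159
A = e^1.7159 ≈ 5.562 km²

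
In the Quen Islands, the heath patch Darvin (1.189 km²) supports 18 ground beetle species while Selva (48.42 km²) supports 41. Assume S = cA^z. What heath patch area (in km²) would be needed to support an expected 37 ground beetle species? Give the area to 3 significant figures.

z = ln(41/18) / ln(48.42/1.189) = 0.8232 / 3.7068 = 0.2221
c = 18 / 1.189^0.2221 = 18 / 1.039 = 17.32
A = (37/17.32)^(1/0.2221) ⇒ ln A = ln(2.136)/0.2221 = 3.4177
A = e^3.4177 ≈ 30.5 km²

30.5 km²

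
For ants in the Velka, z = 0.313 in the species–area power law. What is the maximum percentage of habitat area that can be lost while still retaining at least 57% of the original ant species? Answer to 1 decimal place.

Need (A_new/A_old)^0.313 = 0.57, so A_new/A_old = 0.57^(1/0.313) = 0.57^3.195
ln(A_new/A_old) = ln 0.57 / 0.313 = -0.5621 / 0.313 = -1.7959
A_new/A_old = e^-1.7959 ≈ 0.166
Fraction that can be lost = 1 − 0.166 = 0.834

83.4%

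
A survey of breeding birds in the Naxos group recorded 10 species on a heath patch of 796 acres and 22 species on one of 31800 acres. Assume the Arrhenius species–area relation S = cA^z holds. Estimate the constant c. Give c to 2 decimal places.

z = ln(S₂/S₁) / ln(A₂/A₁) = ln(22/10) / ln(31800/796) = 0.7885 / 3.6876 = 0.2138
c = S₁ / A₁^z = 10 / 796^0.2138 = 10 / 4.171 = 2.397

2.40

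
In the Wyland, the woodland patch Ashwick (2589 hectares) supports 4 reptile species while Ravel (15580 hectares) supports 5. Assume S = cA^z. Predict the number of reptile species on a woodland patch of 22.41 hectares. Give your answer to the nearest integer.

z = ln(5/4) / ln(15580/2589) = 0.2231 / 1.7947 = 0.1243
c = 4 / 2589^0.1243 = 4 / 2.657 = 1.506
S₃ = 1.506 × 22.41^0.1243 = 1.506 × 1.472 ≈ 2.216

2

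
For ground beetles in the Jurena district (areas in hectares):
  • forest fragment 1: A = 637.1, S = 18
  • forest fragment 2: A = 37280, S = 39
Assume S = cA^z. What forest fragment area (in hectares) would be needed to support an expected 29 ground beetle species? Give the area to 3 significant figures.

z = ln(39/18) / ln(37280/637.1) = 0.7732 / 4.0693 = 0.1900
c = 18 / 637.1^0.1900 = 18 / 3.41 = 5.278
A = (29/5.278)^(1/0.1900) ⇒ ln A = ln(5.495)/0.1900 = 8.9670
A = e^8.9670 ≈ 7840 hectares

7840 hectares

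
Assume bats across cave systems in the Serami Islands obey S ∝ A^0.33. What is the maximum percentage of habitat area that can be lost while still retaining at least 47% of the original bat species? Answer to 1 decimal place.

Need (A_new/A_old)^0.33 = 0.47, so A_new/A_old = 0.47^(1/0.33) = 0.47^3.03
ln(A_new/A_old) = ln 0.47 / 0.33 = -0.7550 / 0.33 = -2.2879
A_new/A_old = e^-2.2879 ≈ 0.1015
Fraction that can be lost = 1 − 0.1015 = 0.8985

89.9%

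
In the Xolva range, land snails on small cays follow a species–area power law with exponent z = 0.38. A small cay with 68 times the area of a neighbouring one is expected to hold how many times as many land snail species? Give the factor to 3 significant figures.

4.97

S₂/S₁ = (A₂/A₁)^z = 68^0.38
ln(S₂/S₁) = 0.38 × ln 68 = 0.38 × 4.2195 = 1.6034
S₂/S₁ = e^1.6034 ≈ 4.97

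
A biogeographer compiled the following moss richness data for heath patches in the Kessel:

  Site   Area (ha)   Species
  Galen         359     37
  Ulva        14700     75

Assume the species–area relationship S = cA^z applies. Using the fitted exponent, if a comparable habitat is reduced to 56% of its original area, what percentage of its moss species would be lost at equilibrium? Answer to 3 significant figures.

z = ln(75/37) / ln(14700/359) = 0.7066 / 3.7123 = 0.1903
S_new/S_old = (A_new/A_old)^z = 0.56^0.1903 = exp(0.1903 × -0.5798) = 0.8955
Fraction lost = 1 − 0.8955 = 0.1045

10.4%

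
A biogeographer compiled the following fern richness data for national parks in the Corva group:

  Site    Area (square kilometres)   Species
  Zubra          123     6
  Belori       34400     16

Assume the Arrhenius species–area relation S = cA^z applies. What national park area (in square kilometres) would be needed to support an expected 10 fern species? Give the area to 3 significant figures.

2310 square kilometres

z = ln(16/6) / ln(34400/123) = 0.9808 / 5.6336 = 0.1741
c = 6 / 123^0.1741 = 6 / 2.311 = 2.596
A = (10/2.596)^(1/0.1741) ⇒ ln A = ln(3.852)/0.1741 = 7.7462
A = e^7.7462 ≈ 2313 square kilometres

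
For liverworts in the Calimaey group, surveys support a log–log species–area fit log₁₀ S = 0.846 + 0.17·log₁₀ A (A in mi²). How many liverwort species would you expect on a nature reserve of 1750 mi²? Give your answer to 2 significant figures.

25

S = 7.015 × 1750^0.17 = 7.015 × 3.559 ≈ 24.96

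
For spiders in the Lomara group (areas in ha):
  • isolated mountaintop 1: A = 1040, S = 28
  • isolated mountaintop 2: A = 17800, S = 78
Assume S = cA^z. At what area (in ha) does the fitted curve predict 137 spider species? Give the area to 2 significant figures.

85000 ha

z = ln(78/28) / ln(17800/1040) = 1.0245 / 2.8400 = 0.3607
c = 28 / 1040^0.3607 = 28 / 12.26 = 2.284
A = (137/2.284)^(1/0.3607) ⇒ ln A = ln(59.97)/0.3607 = 11.3484
A = e^11.3484 ≈ 84827 ha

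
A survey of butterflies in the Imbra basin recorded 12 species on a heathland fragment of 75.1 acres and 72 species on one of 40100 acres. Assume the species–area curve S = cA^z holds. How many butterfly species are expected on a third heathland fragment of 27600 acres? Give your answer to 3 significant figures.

64.7

z = ln(72/12) / ln(40100/75.1) = 1.7918 / 6.2803 = 0.2853
c = 12 / 75.1^0.2853 = 12 / 3.429 = 3.5
S₃ = 3.5 × 27600^0.2853 = 3.5 × 18.49 ≈ 64.72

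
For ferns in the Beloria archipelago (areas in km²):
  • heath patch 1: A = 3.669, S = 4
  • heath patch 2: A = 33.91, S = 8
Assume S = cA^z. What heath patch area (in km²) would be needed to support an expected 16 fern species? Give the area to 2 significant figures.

z = ln(8/4) / ln(33.91/3.669) = 0.6931 / 2.2238 = 0.3117
c = 4 / 3.669^0.3117 = 4 / 1.5 = 2.667
A = (16/2.667)^(1/0.3117) ⇒ ln A = ln(5.998)/0.3117 = 5.7475
A = e^5.7475 ≈ 313.4 km²

310 km²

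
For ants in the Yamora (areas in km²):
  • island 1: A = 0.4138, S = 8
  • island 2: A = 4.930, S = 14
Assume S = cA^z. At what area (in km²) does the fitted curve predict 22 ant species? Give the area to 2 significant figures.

36 km²

z = ln(14/8) / ln(4.93/0.4138) = 0.5596 / 2.4777 = 0.2259
c = 8 / 0.4138^0.2259 = 8 / 0.8193 = 9.764
A = (22/9.764)^(1/0.2259) ⇒ ln A = ln(2.253)/0.2259 = 3.5965
A = e^3.5965 ≈ 36.47 km²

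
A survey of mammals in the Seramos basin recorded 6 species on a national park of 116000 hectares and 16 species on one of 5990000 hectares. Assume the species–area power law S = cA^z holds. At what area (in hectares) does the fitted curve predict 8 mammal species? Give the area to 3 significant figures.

z = ln(16/6) / ln(5990000/116000) = 0.9808 / 3.9443 = 0.2487
c = 6 / 116000^0.2487 = 6 / 18.17 = 0.3302
A = (8/0.3302)^(1/0.2487) ⇒ ln A = ln(24.23)/0.2487 = 12.8182
A = e^12.8182 ≈ 368876 hectares

369000 hectares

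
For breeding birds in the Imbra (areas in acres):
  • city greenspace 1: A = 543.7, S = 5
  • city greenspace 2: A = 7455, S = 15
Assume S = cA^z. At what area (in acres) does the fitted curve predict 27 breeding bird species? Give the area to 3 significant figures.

30300 acres

z = ln(15/5) / ln(7455/543.7) = 1.0986 / 2.6182 = 0.4196
c = 5 / 543.7^0.4196 = 5 / 14.05 = 0.3558
A = (27/0.3558)^(1/0.4196) ⇒ ln A = ln(75.88)/0.4196 = 10.3175
A = e^10.3175 ≈ 30257 acres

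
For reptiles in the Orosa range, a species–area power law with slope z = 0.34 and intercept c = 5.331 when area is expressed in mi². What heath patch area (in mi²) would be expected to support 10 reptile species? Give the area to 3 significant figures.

10 = 5.331 × A^0.34  ⇒  A^0.34 = 10/5.331 = 1.876
ln A = ln(1.876) / 0.34 = 0.6290 / 0.34 = 1.8501
A = e^1.8501 ≈ 6.361 mi²

6.36 mi²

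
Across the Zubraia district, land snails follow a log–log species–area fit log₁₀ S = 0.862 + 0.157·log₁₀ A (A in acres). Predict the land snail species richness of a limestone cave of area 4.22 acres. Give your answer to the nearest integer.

S = 7.278 × 4.22^0.157
ln S = ln 7.278 + 0.157 × ln 4.22 = 1.9848 + 0.157 × 1.4398 = 2.2109
S = e^2.2109 ≈ 9.124

9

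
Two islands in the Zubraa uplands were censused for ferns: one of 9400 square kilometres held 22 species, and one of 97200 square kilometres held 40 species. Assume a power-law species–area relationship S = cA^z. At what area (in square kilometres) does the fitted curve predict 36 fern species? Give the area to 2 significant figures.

z = ln(40/22) / ln(97200/9400) = 0.5978 / 2.3361 = 0.2559
c = 22 / 9400^0.2559 = 22 / 10.39 = 2.117
A = (36/2.117)^(1/0.2559) ⇒ ln A = ln(17.01)/0.2559 = 11.0728
A = e^11.0728 ≈ 64397 square kilometres

64000 square kilometres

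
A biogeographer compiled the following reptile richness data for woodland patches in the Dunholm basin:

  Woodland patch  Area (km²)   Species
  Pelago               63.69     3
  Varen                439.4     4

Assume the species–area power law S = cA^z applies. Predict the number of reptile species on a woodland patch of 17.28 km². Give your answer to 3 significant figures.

z = ln(4/3) / ln(439.4/63.69) = 0.2877 / 1.9314 = 0.1490
c = 3 / 63.69^0.1490 = 3 / 1.857 = 1.616
S₃ = 1.616 × 17.28^0.1490 = 1.616 × 1.529 ≈ 2.47

2.47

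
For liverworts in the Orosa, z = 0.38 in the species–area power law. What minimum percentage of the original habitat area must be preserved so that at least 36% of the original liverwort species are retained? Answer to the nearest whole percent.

Need (A_new/A_old)^0.38 = 0.36, so A_new/A_old = 0.36^(1/0.38) = 0.36^2.632
ln(A_new/A_old) = ln 0.36 / 0.38 = -1.0217 / 0.38 = -2.6886
A_new/A_old = e^-2.6886 ≈ 0.06798

7%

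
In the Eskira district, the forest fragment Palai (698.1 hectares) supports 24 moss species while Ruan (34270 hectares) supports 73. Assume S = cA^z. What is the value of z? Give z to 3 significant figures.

Taking logs: ln S = ln c + z ln A, so z = (ln S₂ − ln S₁)/(ln A₂ − ln A₁).
z = ln(73/24) / ln(34270/698.1) = ln(3.042) / ln(49.09) = 1.1124 / 3.8937 = 0.2857

0.286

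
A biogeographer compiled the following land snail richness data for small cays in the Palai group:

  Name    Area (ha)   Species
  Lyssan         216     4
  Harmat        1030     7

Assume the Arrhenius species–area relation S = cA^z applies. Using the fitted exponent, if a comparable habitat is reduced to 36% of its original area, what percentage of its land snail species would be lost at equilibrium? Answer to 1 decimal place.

z = ln(7/4) / ln(1030/216) = 0.5596 / 1.5620 = 0.3583
S_new/S_old = (A_new/A_old)^z = 0.36^0.3583 = exp(0.3583 × -1.0217) = 0.6935
Fraction lost = 1 − 0.6935 = 0.3065

30.7%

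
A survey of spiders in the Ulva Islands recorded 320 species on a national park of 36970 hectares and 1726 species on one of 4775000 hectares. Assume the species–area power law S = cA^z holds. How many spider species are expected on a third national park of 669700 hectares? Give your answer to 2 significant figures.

870

z = ln(1726/320) / ln(4775000/36970) = 1.6852 / 4.8610 = 0.3467
c = 320 / 36970^0.3467 = 320 / 38.34 = 8.347
S₃ = 8.347 × 669700^0.3467 = 8.347 × 104.6 ≈ 873.6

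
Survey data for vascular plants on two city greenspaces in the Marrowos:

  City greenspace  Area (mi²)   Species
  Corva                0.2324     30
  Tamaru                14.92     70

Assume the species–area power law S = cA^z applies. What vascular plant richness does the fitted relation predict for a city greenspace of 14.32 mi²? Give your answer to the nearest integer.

z = ln(70/30) / ln(14.92/0.2324) = 0.8473 / 4.1620 = 0.2036
c = 30 / 0.2324^0.2036 = 30 / 0.743 = 40.38
S₃ = 40.38 × 14.32^0.2036 = 40.38 × 1.719 ≈ 69.42

69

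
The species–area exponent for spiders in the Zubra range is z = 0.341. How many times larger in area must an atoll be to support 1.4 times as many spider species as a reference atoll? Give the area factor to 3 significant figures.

2.68

(A₂/A₁)^0.341 = 1.4, so A₂/A₁ = 1.4^(1/0.341) = 1.4^2.933
ln(A₂/A₁) = ln 1.4 / 0.341 = 0.3365 / 0.341 = 0.9867
A₂/A₁ = e^0.9867 ≈ 2.682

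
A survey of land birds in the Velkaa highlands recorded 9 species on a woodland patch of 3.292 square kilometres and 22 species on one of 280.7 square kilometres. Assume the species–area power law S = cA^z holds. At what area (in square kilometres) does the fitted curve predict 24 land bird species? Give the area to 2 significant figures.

z = ln(22/9) / ln(280.7/3.292) = 0.8938 / 4.4458 = 0.2010
c = 9 / 3.292^0.2010 = 9 / 1.271 = 7.083
A = (24/7.083)^(1/0.2010) ⇒ ln A = ln(3.388)/0.2010 = 6.0701
A = e^6.0701 ≈ 432.7 square kilometres

430 square kilometres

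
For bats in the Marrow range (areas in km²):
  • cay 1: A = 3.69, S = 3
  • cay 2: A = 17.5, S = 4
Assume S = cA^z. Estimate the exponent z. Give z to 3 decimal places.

Taking logs: ln S = ln c + z ln A, so z = (ln S₂ − ln S₁)/(ln A₂ − ln A₁).
z = ln(4/3) / ln(17.5/3.69) = ln(1.333) / ln(4.743) = 0.2877 / 1.5566 = 0.1848

0.185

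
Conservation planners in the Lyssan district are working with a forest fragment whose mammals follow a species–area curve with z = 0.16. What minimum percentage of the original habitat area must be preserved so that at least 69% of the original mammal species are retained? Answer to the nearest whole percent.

10%

Need (A_new/A_old)^0.16 = 0.69, so A_new/A_old = 0.69^(1/0.16) = 0.69^6.25
ln(A_new/A_old) = ln 0.69 / 0.16 = -0.3711 / 0.16 = -2.3191
A_new/A_old = e^-2.3191 ≈ 0.09836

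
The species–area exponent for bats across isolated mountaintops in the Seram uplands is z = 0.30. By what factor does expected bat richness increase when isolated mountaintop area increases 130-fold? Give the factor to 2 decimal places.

4.31

S₂/S₁ = (A₂/A₁)^z = 130^0.3
ln(S₂/S₁) = 0.3 × ln 130 = 0.3 × 4.8675 = 1.4603
S₂/S₁ = e^1.4603 ≈ 4.307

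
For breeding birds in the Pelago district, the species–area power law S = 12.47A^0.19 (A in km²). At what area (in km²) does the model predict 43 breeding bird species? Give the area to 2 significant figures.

680 km²

43 = 12.47 × A^0.19  ⇒  A^0.19 = 43/12.47 = 3.448
ln A = ln(3.448) / 0.19 = 1.2379 / 0.19 = 6.5151
A = e^6.5151 ≈ 675.3 km²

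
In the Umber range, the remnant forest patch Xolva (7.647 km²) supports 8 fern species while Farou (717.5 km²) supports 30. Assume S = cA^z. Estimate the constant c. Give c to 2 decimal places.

z = ln(S₂/S₁) / ln(A₂/A₁) = ln(30/8) / ln(717.5/7.647) = 1.3218 / 4.5415 = 0.2910
c = S₁ / A₁^z = 8 / 7.647^0.2910 = 8 / 1.808 = 4.425

4.43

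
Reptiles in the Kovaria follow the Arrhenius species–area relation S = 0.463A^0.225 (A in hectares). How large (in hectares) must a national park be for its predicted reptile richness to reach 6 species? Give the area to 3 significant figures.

6 = 0.463 × A^0.225  ⇒  A^0.225 = 6/0.463 = 12.96
ln A = ln(12.96) / 0.225 = 2.5618 / 0.225 = 11.3857
A = e^11.3857 ≈ 88056 hectares

88100 hectares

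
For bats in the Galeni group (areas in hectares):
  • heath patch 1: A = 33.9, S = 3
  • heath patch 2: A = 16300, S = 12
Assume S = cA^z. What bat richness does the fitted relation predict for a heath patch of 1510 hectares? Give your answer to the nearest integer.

z = ln(12/3) / ln(16300/33.9) = 1.3863 / 6.1755 = 0.2245
c = 3 / 33.9^0.2245 = 3 / 2.205 = 1.36
S₃ = 1.36 × 1510^0.2245 = 1.36 × 5.172 ≈ 7.035

7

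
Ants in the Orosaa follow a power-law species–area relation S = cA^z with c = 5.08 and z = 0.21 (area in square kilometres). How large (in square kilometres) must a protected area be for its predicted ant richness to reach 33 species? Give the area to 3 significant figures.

7410 square kilometres

33 = 5.08 × A^0.21  ⇒  A^0.21 = 33/5.08 = 6.496
ln A = ln(6.496) / 0.21 = 1.8712 / 0.21 = 8.9105
A = e^8.9105 ≈ 7409 square kilometres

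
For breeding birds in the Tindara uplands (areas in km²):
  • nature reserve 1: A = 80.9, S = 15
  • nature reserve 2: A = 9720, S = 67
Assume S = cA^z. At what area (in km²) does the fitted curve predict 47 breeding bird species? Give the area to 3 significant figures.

3130 km²

z = ln(67/15) / ln(9720/80.9) = 1.4966 / 4.7887 = 0.3125
c = 15 / 80.9^0.3125 = 15 / 3.947 = 3.8
A = (47/3.8)^(1/0.3125) ⇒ ln A = ln(12.37)/0.3125 = 8.0475
A = e^8.0475 ≈ 3126 km²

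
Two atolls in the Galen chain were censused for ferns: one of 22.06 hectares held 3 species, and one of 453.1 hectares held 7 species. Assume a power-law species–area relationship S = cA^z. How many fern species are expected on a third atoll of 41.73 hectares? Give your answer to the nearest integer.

z = ln(7/3) / ln(453.1/22.06) = 0.8473 / 3.0223 = 0.2803
c = 3 / 22.06^0.2803 = 3 / 2.381 = 1.26
S₃ = 1.26 × 41.73^0.2803 = 1.26 × 2.846 ≈ 3.587

4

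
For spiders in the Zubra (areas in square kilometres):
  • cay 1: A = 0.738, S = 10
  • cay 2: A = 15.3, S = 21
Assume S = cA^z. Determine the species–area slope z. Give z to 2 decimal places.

0.24

Taking logs: ln S = ln c + z ln A, so z = (ln S₂ − ln S₁)/(ln A₂ − ln A₁).
z = ln(21/10) / ln(15.3/0.738) = ln(2.1) / ln(20.73) = 0.7419 / 3.0317 = 0.2447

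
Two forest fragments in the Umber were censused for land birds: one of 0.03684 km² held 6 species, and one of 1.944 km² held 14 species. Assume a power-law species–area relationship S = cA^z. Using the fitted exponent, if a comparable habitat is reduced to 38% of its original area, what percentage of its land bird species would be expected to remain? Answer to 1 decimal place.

81.3%

z = ln(14/6) / ln(1.944/0.03684) = 0.8473 / 3.9659 = 0.2136
S_new/S_old = (A_new/A_old)^z = 0.38^0.2136 = exp(0.2136 × -0.9676) = 0.8132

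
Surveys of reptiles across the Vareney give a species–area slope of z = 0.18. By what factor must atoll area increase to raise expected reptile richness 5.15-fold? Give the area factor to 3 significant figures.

(A₂/A₁)^0.18 = 5.15, so A₂/A₁ = 5.15^(1/0.18) = 5.15^5.556
ln(A₂/A₁) = ln 5.15 / 0.18 = 1.6390 / 0.18 = 9.1055
A₂/A₁ = e^9.1055 ≈ 9005

9010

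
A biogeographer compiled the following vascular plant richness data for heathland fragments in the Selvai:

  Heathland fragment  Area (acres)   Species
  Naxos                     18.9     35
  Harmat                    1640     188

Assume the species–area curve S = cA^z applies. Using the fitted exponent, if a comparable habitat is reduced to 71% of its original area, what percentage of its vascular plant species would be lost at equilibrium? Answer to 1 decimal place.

z = ln(188/35) / ln(1640/18.9) = 1.6811 / 4.4633 = 0.3766
S_new/S_old = (A_new/A_old)^z = 0.71^0.3766 = exp(0.3766 × -0.3425) = 0.879
Fraction lost = 1 − 0.879 = 0.121

12.1%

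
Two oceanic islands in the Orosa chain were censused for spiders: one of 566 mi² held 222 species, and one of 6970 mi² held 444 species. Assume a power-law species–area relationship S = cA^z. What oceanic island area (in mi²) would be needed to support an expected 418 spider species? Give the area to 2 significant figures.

z = ln(444/222) / ln(6970/566) = 0.6931 / 2.5108 = 0.2761
c = 222 / 566^0.2761 = 222 / 5.754 = 38.58
A = (418/38.58)^(1/0.2761) ⇒ ln A = ln(10.83)/0.2761 = 8.6308
A = e^8.6308 ≈ 5602 mi²

5600 mi²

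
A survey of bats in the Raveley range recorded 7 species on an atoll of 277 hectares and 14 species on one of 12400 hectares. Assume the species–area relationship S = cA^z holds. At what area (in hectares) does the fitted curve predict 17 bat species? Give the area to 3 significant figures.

z = ln(14/7) / ln(12400/277) = 0.6931 / 3.8014 = 0.1823
c = 7 / 277^0.1823 = 7 / 2.788 = 2.51
A = (17/2.51)^(1/0.1823) ⇒ ln A = ln(6.772)/0.1823 = 10.4903
A = e^10.4903 ≈ 35964 hectares

36000 hectares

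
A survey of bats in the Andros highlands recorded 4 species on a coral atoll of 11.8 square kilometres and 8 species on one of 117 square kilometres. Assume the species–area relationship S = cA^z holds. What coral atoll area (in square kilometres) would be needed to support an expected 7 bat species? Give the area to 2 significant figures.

z = ln(8/4) / ln(117/11.8) = 0.6931 / 2.2941 = 0.3021
c = 4 / 11.8^0.3021 = 4 / 2.108 = 1.898
A = (7/1.898)^(1/0.3021) ⇒ ln A = ln(3.689)/0.3021 = 4.3202
A = e^4.3202 ≈ 75.21 square kilometres

75 square kilometres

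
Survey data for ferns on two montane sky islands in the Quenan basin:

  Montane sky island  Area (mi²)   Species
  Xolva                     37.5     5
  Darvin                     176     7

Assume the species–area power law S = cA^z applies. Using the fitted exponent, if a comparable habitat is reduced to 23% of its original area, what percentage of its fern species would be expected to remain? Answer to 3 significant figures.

72.6%

z = ln(7/5) / ln(176/37.5) = 0.3365 / 1.5461 = 0.2176
S_new/S_old = (A_new/A_old)^z = 0.23^0.2176 = exp(0.2176 × -1.4697) = 0.7263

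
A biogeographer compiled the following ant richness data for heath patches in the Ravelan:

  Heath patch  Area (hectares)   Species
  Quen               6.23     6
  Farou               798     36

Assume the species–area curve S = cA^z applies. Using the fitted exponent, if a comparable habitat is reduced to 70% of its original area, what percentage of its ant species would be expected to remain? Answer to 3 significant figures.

87.7%

z = ln(36/6) / ln(798/6.23) = 1.7918 / 4.8527 = 0.3692
S_new/S_old = (A_new/A_old)^z = 0.7^0.3692 = exp(0.3692 × -0.3567) = 0.8766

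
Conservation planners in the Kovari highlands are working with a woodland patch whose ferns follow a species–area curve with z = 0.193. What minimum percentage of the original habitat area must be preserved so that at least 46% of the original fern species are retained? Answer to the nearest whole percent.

Need (A_new/A_old)^0.193 = 0.46, so A_new/A_old = 0.46^(1/0.193) = 0.46^5.181
ln(A_new/A_old) = ln 0.46 / 0.193 = -0.7765 / 0.193 = -4.0235
A_new/A_old = e^-4.0235 ≈ 0.01789

2%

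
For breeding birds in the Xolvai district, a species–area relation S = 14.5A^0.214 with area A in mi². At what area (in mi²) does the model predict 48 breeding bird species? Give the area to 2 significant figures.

48 = 14.5 × A^0.214  ⇒  A^0.214 = 48/14.5 = 3.31
ln A = ln(3.31) / 0.214 = 1.1971 / 0.214 = 5.5937
A = e^5.5937 ≈ 268.7 mi²

270 mi²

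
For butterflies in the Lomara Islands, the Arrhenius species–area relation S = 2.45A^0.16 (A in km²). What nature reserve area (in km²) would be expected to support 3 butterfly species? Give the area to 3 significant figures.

3 = 2.45 × A^0.16  ⇒  A^0.16 = 3/2.45 = 1.224
ln A = ln(1.224) / 0.16 = 0.2025 / 0.16 = 1.2658
A = e^1.2658 ≈ 3.546 km²

3.55 km²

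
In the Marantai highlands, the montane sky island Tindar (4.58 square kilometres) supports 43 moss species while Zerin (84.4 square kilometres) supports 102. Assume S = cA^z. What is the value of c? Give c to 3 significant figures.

27.4

z = ln(S₂/S₁) / ln(A₂/A₁) = ln(102/43) / ln(84.4/4.58) = 0.8638 / 2.9139 = 0.2964
c = S₁ / A₁^z = 43 / 4.58^0.2964 = 43 / 1.57 = 27.39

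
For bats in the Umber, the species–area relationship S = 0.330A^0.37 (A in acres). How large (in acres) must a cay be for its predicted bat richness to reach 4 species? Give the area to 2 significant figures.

850 acres

4 = 0.33 × A^0.37  ⇒  A^0.37 = 4/0.33 = 12.12
ln A = ln(12.12) / 0.37 = 2.4950 / 0.37 = 6.7431
A = e^6.7431 ≈ 848.2 acres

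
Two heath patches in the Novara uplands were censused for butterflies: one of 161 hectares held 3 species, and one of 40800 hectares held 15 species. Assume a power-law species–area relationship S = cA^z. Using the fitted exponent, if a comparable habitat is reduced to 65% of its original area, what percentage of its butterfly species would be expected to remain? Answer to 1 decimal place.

88.2%

z = ln(15/3) / ln(40800/161) = 1.6094 / 5.5350 = 0.2908
S_new/S_old = (A_new/A_old)^z = 0.65^0.2908 = exp(0.2908 × -0.4308) = 0.8823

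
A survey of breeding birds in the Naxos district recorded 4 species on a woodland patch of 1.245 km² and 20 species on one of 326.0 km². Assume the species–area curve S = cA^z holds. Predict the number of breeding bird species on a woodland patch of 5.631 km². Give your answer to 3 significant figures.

6.19

z = ln(20/4) / ln(326/1.245) = 1.6094 / 5.5678 = 0.2891
c = 4 / 1.245^0.2891 = 4 / 1.065 = 3.754
S₃ = 3.754 × 5.631^0.2891 = 3.754 × 1.648 ≈ 6.188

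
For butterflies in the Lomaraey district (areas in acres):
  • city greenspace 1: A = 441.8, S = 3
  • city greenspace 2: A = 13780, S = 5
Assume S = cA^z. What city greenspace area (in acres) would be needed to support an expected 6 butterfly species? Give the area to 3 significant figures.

z = ln(5/3) / ln(13780/441.8) = 0.5108 / 3.4401 = 0.1485
c = 3 / 441.8^0.1485 = 3 / 2.471 = 1.214
A = (6/1.214)^(1/0.1485) ⇒ ln A = ln(4.941)/0.1485 = 10.7588
A = e^10.7588 ≈ 47042 acres

47000 acres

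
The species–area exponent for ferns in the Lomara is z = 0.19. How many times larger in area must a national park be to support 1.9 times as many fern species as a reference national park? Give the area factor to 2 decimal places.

(A₂/A₁)^0.19 = 1.9, so A₂/A₁ = 1.9^(1/0.19) = 1.9^5.263
ln(A₂/A₁) = ln 1.9 / 0.19 = 0.6419 / 0.19 = 3.3782
A₂/A₁ = e^3.3782 ≈ 29.32

29.32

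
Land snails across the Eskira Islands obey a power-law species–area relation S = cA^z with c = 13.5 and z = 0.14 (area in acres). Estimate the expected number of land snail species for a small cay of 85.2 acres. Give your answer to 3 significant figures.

25.2

S = 13.5 × 85.2^0.14
ln S = ln 13.5 + 0.14 × ln 85.2 = 2.6027 + 0.14 × 4.4450 = 3.2250
S = e^3.2250 ≈ 25.15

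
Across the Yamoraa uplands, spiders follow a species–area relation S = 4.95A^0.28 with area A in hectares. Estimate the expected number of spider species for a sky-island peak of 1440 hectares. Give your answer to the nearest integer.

38 species

S = 4.95 × 1440^0.28 = 4.95 × 7.662 ≈ 37.93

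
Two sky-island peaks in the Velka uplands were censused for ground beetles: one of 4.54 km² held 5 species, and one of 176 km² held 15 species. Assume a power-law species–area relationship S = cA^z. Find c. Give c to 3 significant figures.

z = ln(S₂/S₁) / ln(A₂/A₁) = ln(15/5) / ln(176/4.54) = 1.0986 / 3.6576 = 0.3004
c = S₁ / A₁^z = 5 / 4.54^0.3004 = 5 / 1.575 = 3.174

3.17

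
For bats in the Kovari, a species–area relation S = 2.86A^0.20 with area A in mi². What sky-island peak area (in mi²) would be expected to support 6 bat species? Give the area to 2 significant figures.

41 mi²

6 = 2.86 × A^0.2  ⇒  A^0.2 = 6/2.86 = 2.098
ln A = ln(2.098) / 0.2 = 0.7409 / 0.2 = 3.7047
A = e^3.7047 ≈ 40.64 mi²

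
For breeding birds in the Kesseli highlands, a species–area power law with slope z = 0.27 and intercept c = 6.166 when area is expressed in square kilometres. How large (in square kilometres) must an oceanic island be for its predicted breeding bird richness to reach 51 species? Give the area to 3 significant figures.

51 = 6.166 × A^0.27  ⇒  A^0.27 = 51/6.166 = 8.271
ln A = ln(8.271) / 0.27 = 2.1128 / 0.27 = 7.8251
A = e^7.8251 ≈ 2503 square kilometres

2500 square kilometres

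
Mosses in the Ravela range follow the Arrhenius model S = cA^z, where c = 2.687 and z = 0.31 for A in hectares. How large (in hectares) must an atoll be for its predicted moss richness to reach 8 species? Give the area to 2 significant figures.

34 hectares

8 = 2.687 × A^0.31  ⇒  A^0.31 = 8/2.687 = 2.977
ln A = ln(2.977) / 0.31 = 1.0910 / 0.31 = 3.5194
A = e^3.5194 ≈ 33.76 hectares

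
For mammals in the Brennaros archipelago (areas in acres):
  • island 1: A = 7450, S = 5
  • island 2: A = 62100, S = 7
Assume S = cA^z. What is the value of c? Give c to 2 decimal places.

z = ln(S₂/S₁) / ln(A₂/A₁) = ln(7/5) / ln(62100/7450) = 0.3365 / 2.1205 = 0.1587
c = S₁ / A₁^z = 5 / 7450^0.1587 = 5 / 4.115 = 1.215

1.21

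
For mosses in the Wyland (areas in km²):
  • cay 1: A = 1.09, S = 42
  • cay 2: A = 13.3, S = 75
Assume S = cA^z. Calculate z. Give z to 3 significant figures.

0.232

Taking logs: ln S = ln c + z ln A, so z = (ln S₂ − ln S₁)/(ln A₂ − ln A₁).
z = ln(75/42) / ln(13.3/1.09) = ln(1.786) / ln(12.2) = 0.5798 / 2.5016 = 0.2318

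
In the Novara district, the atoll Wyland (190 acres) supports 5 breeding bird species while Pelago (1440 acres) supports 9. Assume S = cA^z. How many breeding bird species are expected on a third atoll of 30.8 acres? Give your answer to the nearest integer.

3

z = ln(9/5) / ln(1440/190) = 0.5878 / 2.0254 = 0.2902
c = 5 / 190^0.2902 = 5 / 4.585 = 1.091
S₃ = 1.091 × 30.8^0.2902 = 1.091 × 2.704 ≈ 2.949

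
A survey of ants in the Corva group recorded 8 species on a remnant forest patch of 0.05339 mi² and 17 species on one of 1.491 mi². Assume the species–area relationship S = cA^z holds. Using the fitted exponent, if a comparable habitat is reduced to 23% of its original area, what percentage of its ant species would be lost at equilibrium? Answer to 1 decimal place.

28.3%

z = ln(17/8) / ln(1.491/0.05339) = 0.7538 / 3.3296 = 0.2264
S_new/S_old = (A_new/A_old)^z = 0.23^0.2264 = exp(0.2264 × -1.4697) = 0.717
Fraction lost = 1 − 0.717 = 0.283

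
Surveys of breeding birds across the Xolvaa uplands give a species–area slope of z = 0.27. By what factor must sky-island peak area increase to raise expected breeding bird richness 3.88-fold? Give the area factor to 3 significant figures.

(A₂/A₁)^0.27 = 3.88, so A₂/A₁ = 3.88^(1/0.27) = 3.88^3.704
ln(A₂/A₁) = ln 3.88 / 0.27 = 1.3558 / 0.27 = 5.0216
A₂/A₁ = e^5.0216 ≈ 151.7

152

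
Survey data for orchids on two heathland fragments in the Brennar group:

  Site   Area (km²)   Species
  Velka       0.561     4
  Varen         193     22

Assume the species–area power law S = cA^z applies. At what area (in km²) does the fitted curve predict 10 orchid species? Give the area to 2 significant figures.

13 km²

z = ln(22/4) / ln(193/0.561) = 1.7047 / 5.8407 = 0.2919
c = 4 / 0.561^0.2919 = 4 / 0.8448 = 4.735
A = (10/4.735)^(1/0.2919) ⇒ ln A = ln(2.112)/0.2919 = 2.5613
A = e^2.5613 ≈ 12.95 km²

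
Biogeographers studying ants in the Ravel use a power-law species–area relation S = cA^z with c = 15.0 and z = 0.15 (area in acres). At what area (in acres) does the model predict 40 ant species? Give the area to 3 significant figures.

691 acres

40 = 15 × A^0.15  ⇒  A^0.15 = 40/15 = 2.667
ln A = ln(2.667) / 0.15 = 0.9808 / 0.15 = 6.5389
A = e^6.5389 ≈ 691.5 acres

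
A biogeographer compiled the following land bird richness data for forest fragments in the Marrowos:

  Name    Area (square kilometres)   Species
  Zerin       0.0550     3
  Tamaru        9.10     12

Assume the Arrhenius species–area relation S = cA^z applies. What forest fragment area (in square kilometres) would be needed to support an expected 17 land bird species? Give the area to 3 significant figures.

z = ln(12/3) / ln(9.1/0.055) = 1.3863 / 5.1087 = 0.2714
c = 3 / 0.055^0.2714 = 3 / 0.4552 = 6.591
A = (17/6.591)^(1/0.2714) ⇒ ln A = ln(2.579)/0.2714 = 3.4918
A = e^3.4918 ≈ 32.85 square kilometres

32.8 square kilometres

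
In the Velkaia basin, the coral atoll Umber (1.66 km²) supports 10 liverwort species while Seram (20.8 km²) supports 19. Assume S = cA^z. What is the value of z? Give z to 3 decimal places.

0.254

Taking logs: ln S = ln c + z ln A, so z = (ln S₂ − ln S₁)/(ln A₂ − ln A₁).
z = ln(19/10) / ln(20.8/1.66) = ln(1.9) / ln(12.53) = 0.6419 / 2.5281 = 0.2539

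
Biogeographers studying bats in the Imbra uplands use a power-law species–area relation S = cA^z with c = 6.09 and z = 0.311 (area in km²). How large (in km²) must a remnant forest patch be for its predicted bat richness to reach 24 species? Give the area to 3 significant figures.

82.2 km²

24 = 6.09 × A^0.311  ⇒  A^0.311 = 24/6.09 = 3.941
ln A = ln(3.941) / 0.311 = 1.3714 / 0.311 = 4.4097
A = e^4.4097 ≈ 82.24 km²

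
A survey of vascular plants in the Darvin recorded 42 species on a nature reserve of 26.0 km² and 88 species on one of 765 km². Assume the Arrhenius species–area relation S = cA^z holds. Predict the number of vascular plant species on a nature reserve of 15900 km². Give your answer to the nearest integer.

z = ln(88/42) / ln(765/26) = 0.7397 / 3.3818 = 0.2187
c = 42 / 26^0.2187 = 42 / 2.039 = 20.6
S₃ = 20.6 × 15900^0.2187 = 20.6 × 8.297 ≈ 170.9

171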